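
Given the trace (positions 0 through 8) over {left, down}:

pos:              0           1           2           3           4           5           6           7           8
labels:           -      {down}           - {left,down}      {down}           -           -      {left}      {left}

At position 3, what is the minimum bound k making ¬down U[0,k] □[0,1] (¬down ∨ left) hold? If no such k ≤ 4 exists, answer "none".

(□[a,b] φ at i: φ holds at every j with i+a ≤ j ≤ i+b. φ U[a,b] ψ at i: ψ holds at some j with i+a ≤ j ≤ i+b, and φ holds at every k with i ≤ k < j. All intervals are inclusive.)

none

Need earliest j ≥ 3 with □[0,1] (¬down ∨ left), and ¬down at every k in [3,j-1].
  j=3: rhs fails.
  j=4: rhs fails.
  j=5: rhs holds but lhs fails at k=3.
  j=6: rhs holds but lhs fails at k=3.
  j=7: rhs holds but lhs fails at k=3.
No witness within the range → none.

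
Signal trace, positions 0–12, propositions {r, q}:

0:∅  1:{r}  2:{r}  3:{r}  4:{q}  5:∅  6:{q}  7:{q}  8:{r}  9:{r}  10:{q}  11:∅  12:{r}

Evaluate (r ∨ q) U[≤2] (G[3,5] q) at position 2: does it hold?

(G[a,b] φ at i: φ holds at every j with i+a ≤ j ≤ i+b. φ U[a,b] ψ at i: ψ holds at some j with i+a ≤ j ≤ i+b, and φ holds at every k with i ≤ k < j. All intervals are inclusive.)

False

Need some j in [2,4] with G[3,5] q, and (r ∨ q) at every k in [2,j-1].
  j=2: G[3,5] q — fails at 5.
  j=3: G[3,5] q — fails at 8.
  j=4: G[3,5] q — fails at 8.
No j in the window works → until fails.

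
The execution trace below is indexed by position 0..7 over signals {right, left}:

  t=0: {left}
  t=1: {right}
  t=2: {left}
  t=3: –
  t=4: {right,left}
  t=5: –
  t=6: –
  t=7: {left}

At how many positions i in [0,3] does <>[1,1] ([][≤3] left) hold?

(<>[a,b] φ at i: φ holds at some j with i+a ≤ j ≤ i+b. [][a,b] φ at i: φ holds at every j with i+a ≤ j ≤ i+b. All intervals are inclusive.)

Evaluate at each i in [0,3]:
  i=0: ✗ (none in [1,1])
  i=1: ✗ (none in [2,2])
  i=2: ✗ (none in [3,3])
  i=3: ✗ (none in [4,4])
Positions where it holds: {} → 0.

0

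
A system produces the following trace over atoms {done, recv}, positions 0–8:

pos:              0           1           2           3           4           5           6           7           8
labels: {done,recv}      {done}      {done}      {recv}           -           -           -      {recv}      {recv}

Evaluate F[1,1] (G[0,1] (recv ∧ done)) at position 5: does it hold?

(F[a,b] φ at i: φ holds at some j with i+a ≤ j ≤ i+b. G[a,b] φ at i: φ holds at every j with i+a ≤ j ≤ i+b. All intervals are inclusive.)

Check G[0,1] (recv ∧ done) at each j in [6,6]:
  j=6: fails at 6
No position in the window satisfies it → formula fails.

Does not hold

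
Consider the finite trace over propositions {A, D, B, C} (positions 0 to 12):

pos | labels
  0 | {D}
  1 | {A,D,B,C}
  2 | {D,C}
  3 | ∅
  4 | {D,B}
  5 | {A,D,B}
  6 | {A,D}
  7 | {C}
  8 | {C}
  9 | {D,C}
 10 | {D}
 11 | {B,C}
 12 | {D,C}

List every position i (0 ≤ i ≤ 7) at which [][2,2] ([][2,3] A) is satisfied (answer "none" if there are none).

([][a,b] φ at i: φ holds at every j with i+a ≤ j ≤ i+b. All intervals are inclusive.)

1

Evaluate at each i in [0,7]:
  i=0: ✗ (fails at j=2)
  i=1: ✓ (all of [3,3])
  i=2: ✗ (fails at j=4)
  i=3: ✗ (fails at j=5)
  i=4: ✗ (fails at j=6)
  i=5: ✗ (fails at j=7)
  i=6: ✗ (fails at j=8)
  i=7: ✗ (fails at j=9)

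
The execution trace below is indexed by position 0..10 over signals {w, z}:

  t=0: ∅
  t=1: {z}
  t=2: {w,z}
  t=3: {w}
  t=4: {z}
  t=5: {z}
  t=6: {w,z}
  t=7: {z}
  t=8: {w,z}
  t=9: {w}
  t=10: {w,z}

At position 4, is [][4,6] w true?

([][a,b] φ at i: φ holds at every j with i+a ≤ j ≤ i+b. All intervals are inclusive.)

Check w at every j in [8,10]:
  j=8: true
  j=9: true
  j=10: true
All positions satisfy it → formula holds.

Holds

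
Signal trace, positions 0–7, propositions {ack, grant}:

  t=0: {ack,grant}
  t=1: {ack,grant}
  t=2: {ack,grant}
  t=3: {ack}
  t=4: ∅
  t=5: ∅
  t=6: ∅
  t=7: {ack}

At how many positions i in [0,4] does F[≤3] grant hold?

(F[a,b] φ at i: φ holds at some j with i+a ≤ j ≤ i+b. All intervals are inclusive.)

Evaluate at each i in [0,4]:
  i=0: ✓ (witness j=0)
  i=1: ✓ (witness j=1)
  i=2: ✓ (witness j=2)
  i=3: ✗ (none in [3,6])
  i=4: ✗ (none in [4,7])
Positions where it holds: {0, 1, 2} → 3.

3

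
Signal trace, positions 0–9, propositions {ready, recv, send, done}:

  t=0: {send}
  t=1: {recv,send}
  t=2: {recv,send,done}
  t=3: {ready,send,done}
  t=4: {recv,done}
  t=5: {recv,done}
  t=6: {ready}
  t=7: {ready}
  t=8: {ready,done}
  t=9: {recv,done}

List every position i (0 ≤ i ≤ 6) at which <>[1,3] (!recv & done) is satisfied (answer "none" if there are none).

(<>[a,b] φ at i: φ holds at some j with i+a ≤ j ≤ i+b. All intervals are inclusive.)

0, 1, 2, 5, 6

Evaluate at each i in [0,6]:
  i=0: ✓ (witness j=3)
  i=1: ✓ (witness j=3)
  i=2: ✓ (witness j=3)
  i=3: ✗ (none in [4,6])
  i=4: ✗ (none in [5,7])
  i=5: ✓ (witness j=8)
  i=6: ✓ (witness j=8)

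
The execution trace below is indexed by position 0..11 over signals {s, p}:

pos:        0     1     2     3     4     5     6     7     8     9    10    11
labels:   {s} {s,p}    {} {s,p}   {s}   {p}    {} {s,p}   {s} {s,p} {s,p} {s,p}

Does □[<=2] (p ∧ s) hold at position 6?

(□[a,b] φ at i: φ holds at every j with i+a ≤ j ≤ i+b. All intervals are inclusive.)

Check (p ∧ s) at every j in [6,8]:
  j=6: false
  j=7: true
  j=8: false
Fails at j=6 → formula fails.

No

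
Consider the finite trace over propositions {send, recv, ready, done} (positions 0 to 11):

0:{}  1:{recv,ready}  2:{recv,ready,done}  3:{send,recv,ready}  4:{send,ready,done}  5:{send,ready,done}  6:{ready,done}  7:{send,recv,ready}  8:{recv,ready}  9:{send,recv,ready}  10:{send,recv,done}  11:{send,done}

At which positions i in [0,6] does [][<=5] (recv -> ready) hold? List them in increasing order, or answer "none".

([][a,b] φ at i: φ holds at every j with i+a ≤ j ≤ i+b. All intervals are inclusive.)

0, 1, 2, 3, 4

Evaluate at each i in [0,6]:
  i=0: ✓ (all of [0,5])
  i=1: ✓ (all of [1,6])
  i=2: ✓ (all of [2,7])
  i=3: ✓ (all of [3,8])
  i=4: ✓ (all of [4,9])
  i=5: ✗ (fails at j=10)
  i=6: ✗ (fails at j=10)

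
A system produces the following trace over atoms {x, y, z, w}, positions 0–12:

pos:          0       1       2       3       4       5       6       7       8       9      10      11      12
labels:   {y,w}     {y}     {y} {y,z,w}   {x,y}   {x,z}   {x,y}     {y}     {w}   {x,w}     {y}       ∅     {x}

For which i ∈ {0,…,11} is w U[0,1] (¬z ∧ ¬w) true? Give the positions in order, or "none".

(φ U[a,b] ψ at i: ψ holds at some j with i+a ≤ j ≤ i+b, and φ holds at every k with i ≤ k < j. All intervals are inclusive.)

0, 1, 2, 3, 4, 6, 7, 9, 10, 11

Evaluate at each i in [0,11]:
  i=0: ✓ (rhs at j=1; lhs holds on [0,0])
  i=1: ✓ (rhs at j=1)
  i=2: ✓ (rhs at j=2)
  i=3: ✓ (rhs at j=4; lhs holds on [3,3])
  i=4: ✓ (rhs at j=4)
  i=5: ✗ (lhs fails at k=5 before rhs at j=6)
  i=6: ✓ (rhs at j=6)
  i=7: ✓ (rhs at j=7)
  i=8: ✗ (no rhs in [8,9])
  i=9: ✓ (rhs at j=10; lhs holds on [9,9])
  i=10: ✓ (rhs at j=10)
  i=11: ✓ (rhs at j=11)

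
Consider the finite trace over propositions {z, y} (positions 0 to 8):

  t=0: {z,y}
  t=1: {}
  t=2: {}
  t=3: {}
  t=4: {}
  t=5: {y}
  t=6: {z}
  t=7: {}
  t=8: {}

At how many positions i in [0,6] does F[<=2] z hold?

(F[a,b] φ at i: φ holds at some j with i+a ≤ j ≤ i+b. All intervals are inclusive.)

4

Evaluate at each i in [0,6]:
  i=0: ✓ (witness j=0)
  i=1: ✗ (none in [1,3])
  i=2: ✗ (none in [2,4])
  i=3: ✗ (none in [3,5])
  i=4: ✓ (witness j=6)
  i=5: ✓ (witness j=6)
  i=6: ✓ (witness j=6)
Positions where it holds: {0, 4, 5, 6} → 4.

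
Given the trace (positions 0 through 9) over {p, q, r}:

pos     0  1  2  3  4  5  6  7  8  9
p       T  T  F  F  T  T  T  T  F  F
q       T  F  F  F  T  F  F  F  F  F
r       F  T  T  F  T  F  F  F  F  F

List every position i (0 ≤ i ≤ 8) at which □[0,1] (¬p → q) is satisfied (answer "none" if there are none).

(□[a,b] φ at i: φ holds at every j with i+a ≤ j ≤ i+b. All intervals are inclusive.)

0, 4, 5, 6

Evaluate at each i in [0,8]:
  i=0: ✓ (all of [0,1])
  i=1: ✗ (fails at j=2)
  i=2: ✗ (fails at j=2)
  i=3: ✗ (fails at j=3)
  i=4: ✓ (all of [4,5])
  i=5: ✓ (all of [5,6])
  i=6: ✓ (all of [6,7])
  i=7: ✗ (fails at j=8)
  i=8: ✗ (fails at j=8)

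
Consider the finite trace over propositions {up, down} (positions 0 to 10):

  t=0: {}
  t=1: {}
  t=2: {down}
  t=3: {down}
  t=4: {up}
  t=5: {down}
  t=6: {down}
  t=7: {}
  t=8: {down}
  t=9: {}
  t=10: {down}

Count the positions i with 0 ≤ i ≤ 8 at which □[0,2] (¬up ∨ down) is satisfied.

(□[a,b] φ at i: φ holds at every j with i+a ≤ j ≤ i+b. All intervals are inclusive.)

Evaluate at each i in [0,8]:
  i=0: ✓ (all of [0,2])
  i=1: ✓ (all of [1,3])
  i=2: ✗ (fails at j=4)
  i=3: ✗ (fails at j=4)
  i=4: ✗ (fails at j=4)
  i=5: ✓ (all of [5,7])
  i=6: ✓ (all of [6,8])
  i=7: ✓ (all of [7,9])
  i=8: ✓ (all of [8,10])
Positions where it holds: {0, 1, 5, 6, 7, 8} → 6.

6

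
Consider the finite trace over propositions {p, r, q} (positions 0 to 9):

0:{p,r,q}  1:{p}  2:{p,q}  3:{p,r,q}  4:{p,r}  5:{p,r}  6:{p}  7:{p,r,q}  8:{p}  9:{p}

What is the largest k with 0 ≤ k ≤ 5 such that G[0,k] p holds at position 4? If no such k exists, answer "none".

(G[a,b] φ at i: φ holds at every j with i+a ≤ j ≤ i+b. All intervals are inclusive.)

5

p must hold from j=4 onward; find where it first fails.
  j=4: holds
  j=5: holds
  j=6: holds
  j=7: holds
  j=8: holds
  j=9: holds
Holds through j=9; largest k = 5.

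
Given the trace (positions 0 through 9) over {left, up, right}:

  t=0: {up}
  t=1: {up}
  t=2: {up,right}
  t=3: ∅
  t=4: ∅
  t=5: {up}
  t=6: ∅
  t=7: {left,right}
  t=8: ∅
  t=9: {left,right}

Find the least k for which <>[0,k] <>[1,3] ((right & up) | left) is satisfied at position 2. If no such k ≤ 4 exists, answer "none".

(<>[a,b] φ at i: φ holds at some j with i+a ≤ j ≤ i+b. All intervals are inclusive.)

Scan j = 2,3,… for <>[1,3] ((right & up) | left):
  j=2: fails
  j=3: fails
  j=4: holds
First hit at j=4, so smallest k = 4-2 = 2.

2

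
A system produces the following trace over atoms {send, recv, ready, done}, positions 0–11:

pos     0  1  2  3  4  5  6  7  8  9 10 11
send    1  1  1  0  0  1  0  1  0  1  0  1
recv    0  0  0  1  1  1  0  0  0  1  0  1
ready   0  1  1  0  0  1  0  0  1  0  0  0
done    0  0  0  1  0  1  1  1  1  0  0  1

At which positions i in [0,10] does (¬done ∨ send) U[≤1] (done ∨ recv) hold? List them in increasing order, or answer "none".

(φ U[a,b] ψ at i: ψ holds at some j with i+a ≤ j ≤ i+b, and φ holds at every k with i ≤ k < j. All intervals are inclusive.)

2, 3, 4, 5, 6, 7, 8, 9, 10

Evaluate at each i in [0,10]:
  i=0: ✗ (no rhs in [0,1])
  i=1: ✗ (no rhs in [1,2])
  i=2: ✓ (rhs at j=3; lhs holds on [2,2])
  i=3: ✓ (rhs at j=3)
  i=4: ✓ (rhs at j=4)
  i=5: ✓ (rhs at j=5)
  i=6: ✓ (rhs at j=6)
  i=7: ✓ (rhs at j=7)
  i=8: ✓ (rhs at j=8)
  i=9: ✓ (rhs at j=9)
  i=10: ✓ (rhs at j=11; lhs holds on [10,10])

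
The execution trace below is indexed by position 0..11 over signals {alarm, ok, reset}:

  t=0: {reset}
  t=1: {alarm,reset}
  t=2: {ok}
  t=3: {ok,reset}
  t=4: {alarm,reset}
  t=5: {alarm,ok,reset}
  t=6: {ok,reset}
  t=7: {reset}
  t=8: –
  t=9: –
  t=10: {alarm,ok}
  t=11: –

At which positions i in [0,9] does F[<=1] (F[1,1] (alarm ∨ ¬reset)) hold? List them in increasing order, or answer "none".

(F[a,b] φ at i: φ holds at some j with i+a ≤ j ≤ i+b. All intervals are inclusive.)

0, 1, 2, 3, 4, 6, 7, 8, 9

Evaluate at each i in [0,9]:
  i=0: ✓ (witness j=0)
  i=1: ✓ (witness j=1)
  i=2: ✓ (witness j=3)
  i=3: ✓ (witness j=3)
  i=4: ✓ (witness j=4)
  i=5: ✗ (none in [5,6])
  i=6: ✓ (witness j=7)
  i=7: ✓ (witness j=7)
  i=8: ✓ (witness j=8)
  i=9: ✓ (witness j=9)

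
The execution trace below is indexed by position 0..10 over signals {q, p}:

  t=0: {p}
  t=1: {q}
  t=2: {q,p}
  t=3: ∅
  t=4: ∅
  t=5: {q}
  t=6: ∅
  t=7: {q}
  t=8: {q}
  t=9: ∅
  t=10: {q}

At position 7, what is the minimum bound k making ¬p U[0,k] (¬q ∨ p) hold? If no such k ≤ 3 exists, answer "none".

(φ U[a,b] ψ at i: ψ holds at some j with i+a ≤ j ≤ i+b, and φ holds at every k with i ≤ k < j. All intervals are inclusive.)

Need earliest j ≥ 7 with (¬q ∨ p), and ¬p at every k in [7,j-1].
  j=7: rhs fails.
  j=8: rhs fails.
  j=9: rhs holds; lhs holds on [7,8]. k = 2.

2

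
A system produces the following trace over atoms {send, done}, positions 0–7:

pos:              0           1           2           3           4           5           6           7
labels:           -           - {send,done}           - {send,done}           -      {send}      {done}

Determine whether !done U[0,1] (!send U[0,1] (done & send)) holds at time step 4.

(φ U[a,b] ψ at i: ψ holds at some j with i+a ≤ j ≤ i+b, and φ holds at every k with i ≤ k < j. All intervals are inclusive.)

True

Need some j in [4,5] with (!send U[0,1] (done & send)), and !done at every k in [4,j-1].
  j=4: (!send U[0,1] (done & send)) holds; no prefix to check → satisfied.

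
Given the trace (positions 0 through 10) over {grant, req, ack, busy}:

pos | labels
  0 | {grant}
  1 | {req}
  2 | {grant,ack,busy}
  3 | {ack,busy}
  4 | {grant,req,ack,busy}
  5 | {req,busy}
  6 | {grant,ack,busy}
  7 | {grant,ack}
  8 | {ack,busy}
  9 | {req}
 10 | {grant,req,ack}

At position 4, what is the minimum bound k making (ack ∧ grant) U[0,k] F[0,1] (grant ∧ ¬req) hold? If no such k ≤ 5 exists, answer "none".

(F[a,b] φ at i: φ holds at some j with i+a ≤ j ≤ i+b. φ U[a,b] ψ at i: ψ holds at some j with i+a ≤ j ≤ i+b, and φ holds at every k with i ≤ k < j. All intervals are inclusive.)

1

Need earliest j ≥ 4 with F[0,1] (grant ∧ ¬req), and (ack ∧ grant) at every k in [4,j-1].
  j=4: rhs fails.
  j=5: rhs holds; lhs holds on [4,4]. k = 1.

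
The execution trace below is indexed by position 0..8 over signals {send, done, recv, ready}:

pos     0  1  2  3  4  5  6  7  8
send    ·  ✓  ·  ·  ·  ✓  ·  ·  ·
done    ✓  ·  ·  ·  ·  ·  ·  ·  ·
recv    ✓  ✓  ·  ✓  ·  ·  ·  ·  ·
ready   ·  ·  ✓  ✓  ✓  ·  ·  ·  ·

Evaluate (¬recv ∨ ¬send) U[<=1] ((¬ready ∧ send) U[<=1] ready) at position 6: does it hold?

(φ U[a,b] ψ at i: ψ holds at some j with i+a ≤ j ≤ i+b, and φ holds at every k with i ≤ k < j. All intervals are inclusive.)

Does not hold

Need some j in [6,7] with ((¬ready ∧ send) U[<=1] ready), and (¬recv ∨ ¬send) at every k in [6,j-1].
  j=6: ((¬ready ∧ send) U[<=1] ready) — fails.
  j=7: ((¬ready ∧ send) U[<=1] ready) — fails.
No j in the window works → until fails.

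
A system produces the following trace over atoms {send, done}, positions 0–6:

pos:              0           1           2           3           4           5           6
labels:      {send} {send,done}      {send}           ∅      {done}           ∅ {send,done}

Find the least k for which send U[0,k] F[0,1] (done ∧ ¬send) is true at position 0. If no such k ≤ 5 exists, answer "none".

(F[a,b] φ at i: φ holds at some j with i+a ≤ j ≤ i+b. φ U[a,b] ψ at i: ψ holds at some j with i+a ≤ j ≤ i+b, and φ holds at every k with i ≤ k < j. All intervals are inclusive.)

3

Need earliest j ≥ 0 with F[0,1] (done ∧ ¬send), and send at every k in [0,j-1].
  j=0: rhs fails.
  j=1: rhs fails.
  j=2: rhs fails.
  j=3: rhs holds; lhs holds on [0,2]. k = 3.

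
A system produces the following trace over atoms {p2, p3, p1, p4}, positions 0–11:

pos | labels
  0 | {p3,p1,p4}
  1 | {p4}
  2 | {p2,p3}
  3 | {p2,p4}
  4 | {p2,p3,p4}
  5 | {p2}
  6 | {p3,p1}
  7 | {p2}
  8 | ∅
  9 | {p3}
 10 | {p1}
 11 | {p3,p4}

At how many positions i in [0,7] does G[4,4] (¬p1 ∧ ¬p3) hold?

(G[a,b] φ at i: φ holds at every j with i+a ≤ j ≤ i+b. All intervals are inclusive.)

Evaluate at each i in [0,7]:
  i=0: ✗ (fails at j=4)
  i=1: ✓ (all of [5,5])
  i=2: ✗ (fails at j=6)
  i=3: ✓ (all of [7,7])
  i=4: ✓ (all of [8,8])
  i=5: ✗ (fails at j=9)
  i=6: ✗ (fails at j=10)
  i=7: ✗ (fails at j=11)
Positions where it holds: {1, 3, 4} → 3.

3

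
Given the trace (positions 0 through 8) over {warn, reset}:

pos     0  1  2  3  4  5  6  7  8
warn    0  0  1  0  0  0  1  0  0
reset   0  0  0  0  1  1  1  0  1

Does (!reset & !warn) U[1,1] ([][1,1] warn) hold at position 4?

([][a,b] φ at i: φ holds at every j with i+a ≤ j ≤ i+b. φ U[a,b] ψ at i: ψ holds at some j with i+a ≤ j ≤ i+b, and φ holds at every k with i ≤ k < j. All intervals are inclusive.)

Does not hold

Need some j in [5,5] with [][1,1] warn, and (!reset & !warn) at every k in [4,j-1].
  j=5: [][1,1] warn holds, but (!reset & !warn) fails at k=4 → not this j.
No j in the window works → until fails.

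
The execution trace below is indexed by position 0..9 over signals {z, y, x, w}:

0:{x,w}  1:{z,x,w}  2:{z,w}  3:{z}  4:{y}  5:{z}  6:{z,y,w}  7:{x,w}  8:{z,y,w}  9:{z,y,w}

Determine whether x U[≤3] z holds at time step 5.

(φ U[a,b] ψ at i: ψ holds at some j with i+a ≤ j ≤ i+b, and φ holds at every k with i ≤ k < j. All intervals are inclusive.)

Yes

Need some j in [5,8] with z, and x at every k in [5,j-1].
  j=5: z holds; no prefix to check → satisfied.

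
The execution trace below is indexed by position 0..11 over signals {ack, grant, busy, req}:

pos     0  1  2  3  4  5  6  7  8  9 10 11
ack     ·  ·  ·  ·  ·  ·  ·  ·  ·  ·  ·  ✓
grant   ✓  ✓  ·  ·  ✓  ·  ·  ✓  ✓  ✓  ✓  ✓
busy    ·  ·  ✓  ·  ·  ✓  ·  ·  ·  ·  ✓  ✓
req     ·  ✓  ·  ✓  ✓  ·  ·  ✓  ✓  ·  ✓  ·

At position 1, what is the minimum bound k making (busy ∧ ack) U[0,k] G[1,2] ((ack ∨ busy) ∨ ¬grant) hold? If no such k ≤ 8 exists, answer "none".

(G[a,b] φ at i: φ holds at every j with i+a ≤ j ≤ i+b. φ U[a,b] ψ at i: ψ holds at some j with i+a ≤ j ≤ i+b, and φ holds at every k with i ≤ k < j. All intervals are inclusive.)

0

Need earliest j ≥ 1 with G[1,2] ((ack ∨ busy) ∨ ¬grant), and (busy ∧ ack) at every k in [1,j-1].
  j=1: rhs holds (empty prefix). k = 0.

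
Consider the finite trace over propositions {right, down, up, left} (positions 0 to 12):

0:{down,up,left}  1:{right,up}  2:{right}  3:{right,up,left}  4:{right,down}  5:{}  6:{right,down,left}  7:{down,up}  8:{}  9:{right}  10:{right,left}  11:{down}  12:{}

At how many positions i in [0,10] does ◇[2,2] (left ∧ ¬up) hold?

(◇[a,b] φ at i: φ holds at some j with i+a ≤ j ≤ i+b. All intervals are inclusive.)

Evaluate at each i in [0,10]:
  i=0: ✗ (none in [2,2])
  i=1: ✗ (none in [3,3])
  i=2: ✗ (none in [4,4])
  i=3: ✗ (none in [5,5])
  i=4: ✓ (witness j=6)
  i=5: ✗ (none in [7,7])
  i=6: ✗ (none in [8,8])
  i=7: ✗ (none in [9,9])
  i=8: ✓ (witness j=10)
  i=9: ✗ (none in [11,11])
  i=10: ✗ (none in [12,12])
Positions where it holds: {4, 8} → 2.

2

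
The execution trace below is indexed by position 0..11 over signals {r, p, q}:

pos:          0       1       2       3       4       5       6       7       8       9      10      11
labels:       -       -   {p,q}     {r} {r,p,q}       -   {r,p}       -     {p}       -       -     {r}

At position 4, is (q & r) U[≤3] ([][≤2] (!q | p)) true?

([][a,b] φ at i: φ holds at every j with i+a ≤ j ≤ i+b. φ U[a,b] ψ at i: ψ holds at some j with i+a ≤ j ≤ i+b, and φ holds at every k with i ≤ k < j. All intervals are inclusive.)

Holds

Need some j in [4,7] with [][≤2] (!q | p), and (q & r) at every k in [4,j-1].
  j=4: [][≤2] (!q | p) holds; no prefix to check → satisfied.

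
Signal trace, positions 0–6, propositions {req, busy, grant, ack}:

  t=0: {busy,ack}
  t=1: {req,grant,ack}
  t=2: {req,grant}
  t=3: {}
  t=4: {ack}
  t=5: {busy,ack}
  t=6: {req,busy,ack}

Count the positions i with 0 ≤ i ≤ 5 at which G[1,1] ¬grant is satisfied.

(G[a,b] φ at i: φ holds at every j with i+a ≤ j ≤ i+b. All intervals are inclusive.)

Evaluate at each i in [0,5]:
  i=0: ✗ (fails at j=1)
  i=1: ✗ (fails at j=2)
  i=2: ✓ (all of [3,3])
  i=3: ✓ (all of [4,4])
  i=4: ✓ (all of [5,5])
  i=5: ✓ (all of [6,6])
Positions where it holds: {2, 3, 4, 5} → 4.

4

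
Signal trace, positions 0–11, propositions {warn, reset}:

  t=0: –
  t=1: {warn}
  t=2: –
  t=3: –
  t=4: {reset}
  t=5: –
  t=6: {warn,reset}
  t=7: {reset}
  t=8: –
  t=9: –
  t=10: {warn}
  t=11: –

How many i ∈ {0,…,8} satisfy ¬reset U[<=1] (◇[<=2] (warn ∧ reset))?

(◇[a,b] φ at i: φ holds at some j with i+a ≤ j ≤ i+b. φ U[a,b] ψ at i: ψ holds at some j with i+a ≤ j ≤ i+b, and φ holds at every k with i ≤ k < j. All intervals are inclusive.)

Evaluate at each i in [0,8]:
  i=0: ✗ (no rhs in [0,1])
  i=1: ✗ (no rhs in [1,2])
  i=2: ✗ (no rhs in [2,3])
  i=3: ✓ (rhs at j=4; lhs holds on [3,3])
  i=4: ✓ (rhs at j=4)
  i=5: ✓ (rhs at j=5)
  i=6: ✓ (rhs at j=6)
  i=7: ✗ (no rhs in [7,8])
  i=8: ✗ (no rhs in [8,9])
Positions where it holds: {3, 4, 5, 6} → 4.

4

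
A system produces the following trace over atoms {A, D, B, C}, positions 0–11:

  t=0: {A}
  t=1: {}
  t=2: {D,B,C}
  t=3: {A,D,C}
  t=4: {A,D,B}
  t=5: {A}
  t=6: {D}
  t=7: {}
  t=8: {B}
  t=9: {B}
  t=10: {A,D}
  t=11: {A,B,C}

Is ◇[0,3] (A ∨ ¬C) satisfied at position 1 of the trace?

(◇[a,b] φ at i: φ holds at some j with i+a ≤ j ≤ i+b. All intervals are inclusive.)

Check (A ∨ ¬C) at each j in [1,4]:
  j=1: true
  j=2: false
  j=3: true
  j=4: true
Found at j=1 → formula holds.

Holds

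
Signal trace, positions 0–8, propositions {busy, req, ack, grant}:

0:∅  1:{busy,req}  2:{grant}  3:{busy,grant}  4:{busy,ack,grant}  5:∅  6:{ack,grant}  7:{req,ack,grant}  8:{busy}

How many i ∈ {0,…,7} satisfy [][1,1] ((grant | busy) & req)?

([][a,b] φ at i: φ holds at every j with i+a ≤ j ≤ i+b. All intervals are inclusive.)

Evaluate at each i in [0,7]:
  i=0: ✓ (all of [1,1])
  i=1: ✗ (fails at j=2)
  i=2: ✗ (fails at j=3)
  i=3: ✗ (fails at j=4)
  i=4: ✗ (fails at j=5)
  i=5: ✗ (fails at j=6)
  i=6: ✓ (all of [7,7])
  i=7: ✗ (fails at j=8)
Positions where it holds: {0, 6} → 2.

2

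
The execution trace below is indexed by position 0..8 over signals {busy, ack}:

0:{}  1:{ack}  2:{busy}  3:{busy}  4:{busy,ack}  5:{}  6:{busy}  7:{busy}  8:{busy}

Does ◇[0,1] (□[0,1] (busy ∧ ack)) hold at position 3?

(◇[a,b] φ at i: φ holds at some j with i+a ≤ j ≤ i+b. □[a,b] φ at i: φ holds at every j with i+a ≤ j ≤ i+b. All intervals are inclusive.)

Check □[0,1] (busy ∧ ack) at each j in [3,4]:
  j=3: fails at 3
  j=4: fails at 5
No position in the window satisfies it → formula fails.

False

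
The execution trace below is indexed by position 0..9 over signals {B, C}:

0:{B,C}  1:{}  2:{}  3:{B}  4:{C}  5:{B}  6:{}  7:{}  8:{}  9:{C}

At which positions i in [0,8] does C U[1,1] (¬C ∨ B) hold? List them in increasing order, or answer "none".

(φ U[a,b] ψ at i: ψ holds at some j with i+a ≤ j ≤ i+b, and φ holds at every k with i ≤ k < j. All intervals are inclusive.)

Evaluate at each i in [0,8]:
  i=0: ✓ (rhs at j=1; lhs holds on [0,0])
  i=1: ✗ (lhs fails at k=1 before rhs at j=2)
  i=2: ✗ (lhs fails at k=2 before rhs at j=3)
  i=3: ✗ (no rhs in [4,4])
  i=4: ✓ (rhs at j=5; lhs holds on [4,4])
  i=5: ✗ (lhs fails at k=5 before rhs at j=6)
  i=6: ✗ (lhs fails at k=6 before rhs at j=7)
  i=7: ✗ (lhs fails at k=7 before rhs at j=8)
  i=8: ✗ (no rhs in [9,9])

0, 4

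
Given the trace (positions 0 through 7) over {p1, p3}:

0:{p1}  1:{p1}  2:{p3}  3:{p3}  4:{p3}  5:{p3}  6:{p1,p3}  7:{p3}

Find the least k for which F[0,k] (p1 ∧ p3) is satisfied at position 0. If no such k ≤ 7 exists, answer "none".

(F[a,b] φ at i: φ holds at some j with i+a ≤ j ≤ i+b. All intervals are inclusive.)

Scan j = 0,1,… for (p1 ∧ p3):
  j=0: fails
  j=1: fails
  j=2: fails
  j=3: fails
  j=4: fails
  j=5: fails
  j=6: holds
First hit at j=6, so smallest k = 6-0 = 6.

6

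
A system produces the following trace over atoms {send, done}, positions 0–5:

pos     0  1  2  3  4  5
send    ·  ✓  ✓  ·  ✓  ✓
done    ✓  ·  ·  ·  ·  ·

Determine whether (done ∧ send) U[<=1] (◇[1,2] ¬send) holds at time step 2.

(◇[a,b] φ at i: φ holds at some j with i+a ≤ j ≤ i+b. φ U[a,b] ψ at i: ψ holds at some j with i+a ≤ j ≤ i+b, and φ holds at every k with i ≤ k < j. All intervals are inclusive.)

Yes

Need some j in [2,3] with ◇[1,2] ¬send, and (done ∧ send) at every k in [2,j-1].
  j=2: ◇[1,2] ¬send holds; no prefix to check → satisfied.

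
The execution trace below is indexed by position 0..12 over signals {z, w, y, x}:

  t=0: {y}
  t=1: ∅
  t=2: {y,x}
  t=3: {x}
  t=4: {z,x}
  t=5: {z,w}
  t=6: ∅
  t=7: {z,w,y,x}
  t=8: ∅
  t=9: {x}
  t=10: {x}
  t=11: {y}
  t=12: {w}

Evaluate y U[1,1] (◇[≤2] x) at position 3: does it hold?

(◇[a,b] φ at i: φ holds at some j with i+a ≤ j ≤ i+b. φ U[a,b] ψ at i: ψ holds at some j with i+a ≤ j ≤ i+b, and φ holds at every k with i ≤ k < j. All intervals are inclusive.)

Need some j in [4,4] with ◇[≤2] x, and y at every k in [3,j-1].
  j=4: ◇[≤2] x holds, but y fails at k=3 → not this j.
No j in the window works → until fails.

Does not hold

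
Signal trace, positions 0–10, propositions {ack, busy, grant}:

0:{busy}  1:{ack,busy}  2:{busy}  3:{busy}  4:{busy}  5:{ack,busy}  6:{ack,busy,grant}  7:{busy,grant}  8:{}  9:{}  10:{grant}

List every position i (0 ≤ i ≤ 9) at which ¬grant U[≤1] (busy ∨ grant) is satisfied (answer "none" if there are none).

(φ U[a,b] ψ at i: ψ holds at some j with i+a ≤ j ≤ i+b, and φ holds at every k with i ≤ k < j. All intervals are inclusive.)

0, 1, 2, 3, 4, 5, 6, 7, 9

Evaluate at each i in [0,9]:
  i=0: ✓ (rhs at j=0)
  i=1: ✓ (rhs at j=1)
  i=2: ✓ (rhs at j=2)
  i=3: ✓ (rhs at j=3)
  i=4: ✓ (rhs at j=4)
  i=5: ✓ (rhs at j=5)
  i=6: ✓ (rhs at j=6)
  i=7: ✓ (rhs at j=7)
  i=8: ✗ (no rhs in [8,9])
  i=9: ✓ (rhs at j=10; lhs holds on [9,9])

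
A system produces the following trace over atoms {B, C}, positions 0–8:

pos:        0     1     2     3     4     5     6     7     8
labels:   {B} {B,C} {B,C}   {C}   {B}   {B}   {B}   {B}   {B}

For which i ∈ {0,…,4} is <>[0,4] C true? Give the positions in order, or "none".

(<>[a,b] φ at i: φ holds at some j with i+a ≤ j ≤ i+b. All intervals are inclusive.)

Evaluate at each i in [0,4]:
  i=0: ✓ (witness j=1)
  i=1: ✓ (witness j=1)
  i=2: ✓ (witness j=2)
  i=3: ✓ (witness j=3)
  i=4: ✗ (none in [4,8])

0, 1, 2, 3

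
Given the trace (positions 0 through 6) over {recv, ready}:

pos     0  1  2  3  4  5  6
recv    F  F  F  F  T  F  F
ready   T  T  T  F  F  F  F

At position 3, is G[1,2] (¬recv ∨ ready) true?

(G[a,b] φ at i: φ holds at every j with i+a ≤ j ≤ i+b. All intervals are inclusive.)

False

Check (¬recv ∨ ready) at every j in [4,5]:
  j=4: false
  j=5: true
Fails at j=4 → formula fails.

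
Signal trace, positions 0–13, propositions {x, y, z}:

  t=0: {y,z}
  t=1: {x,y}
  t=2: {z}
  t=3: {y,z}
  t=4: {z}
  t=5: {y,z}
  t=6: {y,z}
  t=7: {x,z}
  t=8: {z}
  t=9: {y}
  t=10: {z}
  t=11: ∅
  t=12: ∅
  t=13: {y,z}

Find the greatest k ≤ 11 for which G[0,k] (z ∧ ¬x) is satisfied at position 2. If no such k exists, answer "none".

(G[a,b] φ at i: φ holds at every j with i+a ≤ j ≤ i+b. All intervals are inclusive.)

4

(z ∧ ¬x) must hold from j=2 onward; find where it first fails.
  j=2: holds
  j=3: holds
  j=4: holds
  j=5: holds
  j=6: holds
  j=7: fails
Holds on [2,6], so largest k = 4.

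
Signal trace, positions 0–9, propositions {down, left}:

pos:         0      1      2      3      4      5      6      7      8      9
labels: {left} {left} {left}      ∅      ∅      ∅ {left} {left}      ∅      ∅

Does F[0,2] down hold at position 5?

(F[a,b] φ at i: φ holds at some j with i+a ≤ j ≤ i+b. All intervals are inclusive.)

Check down at each j in [5,7]:
  j=5: false
  j=6: false
  j=7: false
No position in the window satisfies it → formula fails.

No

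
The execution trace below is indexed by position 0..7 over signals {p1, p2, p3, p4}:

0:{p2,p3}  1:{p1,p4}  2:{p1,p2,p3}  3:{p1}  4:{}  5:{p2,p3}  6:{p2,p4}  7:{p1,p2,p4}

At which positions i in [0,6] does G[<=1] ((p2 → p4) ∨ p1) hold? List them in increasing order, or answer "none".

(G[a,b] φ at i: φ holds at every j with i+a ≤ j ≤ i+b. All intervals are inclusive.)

Evaluate at each i in [0,6]:
  i=0: ✗ (fails at j=0)
  i=1: ✓ (all of [1,2])
  i=2: ✓ (all of [2,3])
  i=3: ✓ (all of [3,4])
  i=4: ✗ (fails at j=5)
  i=5: ✗ (fails at j=5)
  i=6: ✓ (all of [6,7])

1, 2, 3, 6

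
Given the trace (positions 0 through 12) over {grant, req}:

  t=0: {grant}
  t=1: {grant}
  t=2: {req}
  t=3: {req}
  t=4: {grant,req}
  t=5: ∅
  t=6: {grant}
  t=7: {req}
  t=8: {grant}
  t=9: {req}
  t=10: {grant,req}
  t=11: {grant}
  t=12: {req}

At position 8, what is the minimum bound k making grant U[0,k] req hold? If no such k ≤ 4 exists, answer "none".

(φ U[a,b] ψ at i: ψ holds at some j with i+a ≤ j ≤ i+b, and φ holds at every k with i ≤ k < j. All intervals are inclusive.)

1

Need earliest j ≥ 8 with req, and grant at every k in [8,j-1].
  j=8: rhs fails.
  j=9: rhs holds; lhs holds on [8,8]. k = 1.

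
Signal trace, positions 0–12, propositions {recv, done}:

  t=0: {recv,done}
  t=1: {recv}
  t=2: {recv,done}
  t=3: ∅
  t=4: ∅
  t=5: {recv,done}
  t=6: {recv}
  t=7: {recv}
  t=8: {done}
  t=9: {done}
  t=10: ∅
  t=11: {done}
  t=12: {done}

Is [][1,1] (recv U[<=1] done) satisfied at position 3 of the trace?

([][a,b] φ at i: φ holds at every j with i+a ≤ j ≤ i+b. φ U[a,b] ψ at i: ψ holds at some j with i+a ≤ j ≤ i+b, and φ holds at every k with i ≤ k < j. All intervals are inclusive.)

False

Check (recv U[<=1] done) at every j in [4,4]:
  j=4: fails
Fails at j=4 → formula fails.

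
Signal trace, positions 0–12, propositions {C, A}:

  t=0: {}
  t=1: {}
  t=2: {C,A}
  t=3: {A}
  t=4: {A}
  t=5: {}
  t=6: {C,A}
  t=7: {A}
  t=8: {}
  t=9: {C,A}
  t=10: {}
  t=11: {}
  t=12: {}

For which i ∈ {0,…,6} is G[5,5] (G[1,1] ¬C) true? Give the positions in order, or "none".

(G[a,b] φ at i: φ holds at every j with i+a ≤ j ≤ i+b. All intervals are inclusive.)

Evaluate at each i in [0,6]:
  i=0: ✗ (fails at j=5)
  i=1: ✓ (all of [6,6])
  i=2: ✓ (all of [7,7])
  i=3: ✗ (fails at j=8)
  i=4: ✓ (all of [9,9])
  i=5: ✓ (all of [10,10])
  i=6: ✓ (all of [11,11])

1, 2, 4, 5, 6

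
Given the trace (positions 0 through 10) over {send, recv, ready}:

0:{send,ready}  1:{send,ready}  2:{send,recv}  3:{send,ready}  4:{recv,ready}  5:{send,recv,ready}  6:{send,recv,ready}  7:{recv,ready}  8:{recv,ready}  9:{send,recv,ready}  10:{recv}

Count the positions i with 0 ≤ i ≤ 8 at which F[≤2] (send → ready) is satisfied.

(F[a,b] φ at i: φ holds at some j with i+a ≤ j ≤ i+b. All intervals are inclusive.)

9

Evaluate at each i in [0,8]:
  i=0: ✓ (witness j=0)
  i=1: ✓ (witness j=1)
  i=2: ✓ (witness j=3)
  i=3: ✓ (witness j=3)
  i=4: ✓ (witness j=4)
  i=5: ✓ (witness j=5)
  i=6: ✓ (witness j=6)
  i=7: ✓ (witness j=7)
  i=8: ✓ (witness j=8)
Positions where it holds: {0, 1, 2, 3, 4, 5, 6, 7, 8} → 9.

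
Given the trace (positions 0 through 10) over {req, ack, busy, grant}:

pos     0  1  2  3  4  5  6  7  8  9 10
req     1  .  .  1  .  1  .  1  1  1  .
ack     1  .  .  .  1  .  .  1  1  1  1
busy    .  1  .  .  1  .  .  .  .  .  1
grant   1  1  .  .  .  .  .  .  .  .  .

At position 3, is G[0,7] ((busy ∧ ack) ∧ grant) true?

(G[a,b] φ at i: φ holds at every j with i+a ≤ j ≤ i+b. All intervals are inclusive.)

Check ((busy ∧ ack) ∧ grant) at every j in [3,10]:
  j=3: false
  j=4: false
  j=5: false
  j=6: false
  j=7: false
  j=8: false
  j=9: false
  j=10: false
Fails at j=3 → formula fails.

No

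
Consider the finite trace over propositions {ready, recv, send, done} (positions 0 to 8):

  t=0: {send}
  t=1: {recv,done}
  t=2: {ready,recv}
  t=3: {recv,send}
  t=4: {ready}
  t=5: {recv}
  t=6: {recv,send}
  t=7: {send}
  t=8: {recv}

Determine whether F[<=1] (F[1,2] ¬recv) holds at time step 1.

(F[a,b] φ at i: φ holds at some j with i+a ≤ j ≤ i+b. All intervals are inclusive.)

Check F[1,2] ¬recv at each j in [1,2]:
  j=1: fails (none in [2,3])
  j=2: holds (witness at 4)
Found at j=2 → formula holds.

True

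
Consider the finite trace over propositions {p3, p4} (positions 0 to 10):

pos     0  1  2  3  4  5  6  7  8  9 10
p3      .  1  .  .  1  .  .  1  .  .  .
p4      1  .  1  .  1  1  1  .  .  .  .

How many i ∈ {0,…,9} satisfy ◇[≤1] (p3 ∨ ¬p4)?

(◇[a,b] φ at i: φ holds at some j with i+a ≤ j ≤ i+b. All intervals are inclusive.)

9

Evaluate at each i in [0,9]:
  i=0: ✓ (witness j=1)
  i=1: ✓ (witness j=1)
  i=2: ✓ (witness j=3)
  i=3: ✓ (witness j=3)
  i=4: ✓ (witness j=4)
  i=5: ✗ (none in [5,6])
  i=6: ✓ (witness j=7)
  i=7: ✓ (witness j=7)
  i=8: ✓ (witness j=8)
  i=9: ✓ (witness j=9)
Positions where it holds: {0, 1, 2, 3, 4, 6, 7, 8, 9} → 9.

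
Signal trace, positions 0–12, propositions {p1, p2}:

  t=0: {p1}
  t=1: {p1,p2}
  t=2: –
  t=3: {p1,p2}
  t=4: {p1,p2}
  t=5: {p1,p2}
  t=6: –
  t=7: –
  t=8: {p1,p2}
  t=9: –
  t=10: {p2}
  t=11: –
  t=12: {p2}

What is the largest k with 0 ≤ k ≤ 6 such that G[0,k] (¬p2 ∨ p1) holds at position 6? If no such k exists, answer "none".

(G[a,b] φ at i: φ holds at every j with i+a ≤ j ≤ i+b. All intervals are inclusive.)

3

(¬p2 ∨ p1) must hold from j=6 onward; find where it first fails.
  j=6: holds
  j=7: holds
  j=8: holds
  j=9: holds
  j=10: fails
Holds on [6,9], so largest k = 3.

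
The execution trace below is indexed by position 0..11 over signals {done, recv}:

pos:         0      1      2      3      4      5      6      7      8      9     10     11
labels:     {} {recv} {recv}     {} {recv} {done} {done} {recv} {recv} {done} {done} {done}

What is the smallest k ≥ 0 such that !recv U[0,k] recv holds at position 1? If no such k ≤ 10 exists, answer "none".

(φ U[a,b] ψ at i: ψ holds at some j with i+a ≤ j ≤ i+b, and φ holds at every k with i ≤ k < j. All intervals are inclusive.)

0

Need earliest j ≥ 1 with recv, and !recv at every k in [1,j-1].
  j=1: rhs holds (empty prefix). k = 0.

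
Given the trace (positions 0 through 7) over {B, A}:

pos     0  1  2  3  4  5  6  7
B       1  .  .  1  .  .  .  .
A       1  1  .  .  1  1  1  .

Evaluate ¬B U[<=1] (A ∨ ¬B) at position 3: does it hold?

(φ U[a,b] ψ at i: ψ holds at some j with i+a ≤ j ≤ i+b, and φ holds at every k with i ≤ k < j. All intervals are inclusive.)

Need some j in [3,4] with (A ∨ ¬B), and ¬B at every k in [3,j-1].
  j=3: (A ∨ ¬B) false.
  j=4: (A ∨ ¬B) holds, but ¬B fails at k=3 → not this j.
No j in the window works → until fails.

False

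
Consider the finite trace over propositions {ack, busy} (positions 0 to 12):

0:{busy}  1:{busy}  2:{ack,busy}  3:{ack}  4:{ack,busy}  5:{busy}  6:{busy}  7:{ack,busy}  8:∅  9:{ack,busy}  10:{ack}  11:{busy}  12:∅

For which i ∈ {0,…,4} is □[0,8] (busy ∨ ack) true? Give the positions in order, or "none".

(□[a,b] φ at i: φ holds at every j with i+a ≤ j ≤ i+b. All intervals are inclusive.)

none

Evaluate at each i in [0,4]:
  i=0: ✗ (fails at j=8)
  i=1: ✗ (fails at j=8)
  i=2: ✗ (fails at j=8)
  i=3: ✗ (fails at j=8)
  i=4: ✗ (fails at j=8)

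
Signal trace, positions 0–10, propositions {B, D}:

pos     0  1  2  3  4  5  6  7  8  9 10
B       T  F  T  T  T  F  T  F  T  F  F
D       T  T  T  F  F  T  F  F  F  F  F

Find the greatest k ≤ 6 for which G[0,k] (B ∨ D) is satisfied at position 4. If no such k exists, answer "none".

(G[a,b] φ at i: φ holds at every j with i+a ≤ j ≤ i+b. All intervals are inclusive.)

2

(B ∨ D) must hold from j=4 onward; find where it first fails.
  j=4: holds
  j=5: holds
  j=6: holds
  j=7: fails
Holds on [4,6], so largest k = 2.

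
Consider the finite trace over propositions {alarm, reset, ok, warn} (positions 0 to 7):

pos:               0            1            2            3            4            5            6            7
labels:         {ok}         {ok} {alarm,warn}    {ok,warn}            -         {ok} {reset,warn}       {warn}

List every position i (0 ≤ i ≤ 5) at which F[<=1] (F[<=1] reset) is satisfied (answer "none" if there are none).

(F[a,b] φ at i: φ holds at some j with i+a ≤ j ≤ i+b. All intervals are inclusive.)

4, 5

Evaluate at each i in [0,5]:
  i=0: ✗ (none in [0,1])
  i=1: ✗ (none in [1,2])
  i=2: ✗ (none in [2,3])
  i=3: ✗ (none in [3,4])
  i=4: ✓ (witness j=5)
  i=5: ✓ (witness j=5)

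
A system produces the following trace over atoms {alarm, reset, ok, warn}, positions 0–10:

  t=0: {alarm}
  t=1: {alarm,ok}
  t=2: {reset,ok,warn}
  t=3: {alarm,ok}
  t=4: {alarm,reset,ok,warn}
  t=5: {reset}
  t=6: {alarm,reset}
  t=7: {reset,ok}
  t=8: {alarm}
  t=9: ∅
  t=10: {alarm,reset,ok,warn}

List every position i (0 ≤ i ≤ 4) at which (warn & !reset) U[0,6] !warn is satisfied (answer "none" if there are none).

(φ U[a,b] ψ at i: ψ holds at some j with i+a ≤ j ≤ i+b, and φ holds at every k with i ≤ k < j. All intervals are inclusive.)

Evaluate at each i in [0,4]:
  i=0: ✓ (rhs at j=0)
  i=1: ✓ (rhs at j=1)
  i=2: ✗ (lhs fails at k=2 before rhs at j=3)
  i=3: ✓ (rhs at j=3)
  i=4: ✗ (lhs fails at k=4 before rhs at j=5)

0, 1, 3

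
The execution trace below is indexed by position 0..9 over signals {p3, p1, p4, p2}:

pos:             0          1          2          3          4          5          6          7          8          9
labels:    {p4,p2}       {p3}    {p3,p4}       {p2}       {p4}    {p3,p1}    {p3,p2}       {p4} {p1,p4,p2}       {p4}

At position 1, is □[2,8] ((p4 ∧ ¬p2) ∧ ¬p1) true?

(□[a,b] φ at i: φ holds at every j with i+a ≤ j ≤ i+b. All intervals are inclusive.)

Check ((p4 ∧ ¬p2) ∧ ¬p1) at every j in [3,9]:
  j=3: false
  j=4: true
  j=5: false
  j=6: false
  j=7: true
  j=8: false
  j=9: true
Fails at j=3 → formula fails.

Does not hold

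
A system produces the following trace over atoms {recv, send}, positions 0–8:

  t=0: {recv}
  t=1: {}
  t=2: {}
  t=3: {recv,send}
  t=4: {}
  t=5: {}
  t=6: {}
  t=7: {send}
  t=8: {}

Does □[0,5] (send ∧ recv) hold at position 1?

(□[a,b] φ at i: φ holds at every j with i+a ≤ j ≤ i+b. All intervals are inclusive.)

False

Check (send ∧ recv) at every j in [1,6]:
  j=1: false
  j=2: false
  j=3: true
  j=4: false
  j=5: false
  j=6: false
Fails at j=1 → formula fails.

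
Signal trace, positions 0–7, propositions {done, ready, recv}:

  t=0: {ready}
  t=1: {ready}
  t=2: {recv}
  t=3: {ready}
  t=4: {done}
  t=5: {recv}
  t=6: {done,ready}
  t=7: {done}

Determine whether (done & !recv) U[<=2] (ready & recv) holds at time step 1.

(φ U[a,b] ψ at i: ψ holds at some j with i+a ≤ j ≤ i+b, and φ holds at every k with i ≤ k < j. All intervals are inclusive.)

Need some j in [1,3] with (ready & recv), and (done & !recv) at every k in [1,j-1].
  j=1: (ready & recv) false.
  j=2: (ready & recv) false.
  j=3: (ready & recv) false.
No j in the window works → until fails.

No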